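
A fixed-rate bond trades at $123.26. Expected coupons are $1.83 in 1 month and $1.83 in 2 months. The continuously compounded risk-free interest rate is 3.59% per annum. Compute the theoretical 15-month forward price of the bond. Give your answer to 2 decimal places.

$125.11

PV(coupons) I = 1.83·e^(−0.0359·1/12) + 1.83·e^(−0.0359·2/12)
I = 1.8245 + 1.8191 = 3.6436
F = (S − I)·e^(rT) = (123.26 − 3.6436) · e^(0.0359·15/12)
= 119.6164 · e^0.044875 = 119.6164 × 1.045897 = $125.11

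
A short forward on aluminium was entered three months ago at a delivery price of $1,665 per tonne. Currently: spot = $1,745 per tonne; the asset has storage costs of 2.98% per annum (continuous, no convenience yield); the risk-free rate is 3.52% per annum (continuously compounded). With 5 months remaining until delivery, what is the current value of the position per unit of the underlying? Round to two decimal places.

-$126.04 per tonne

Current fair forward for the remaining 5 months: F = S·e^((r + u)·T), (r + u) = 0.0352 + 0.0298 = 0.0650
F = 1745 · e^(0.0650 × 5/12) = 1745 × 1.02745342 = 1792.9062
Value of long forward = (F − K)·e^(−rT) = (1792.9062 − 1665) · e^(−0.0352·5/12)
= 127.9062 × 0.98544036 = 126.04
Short position value = −(long value) = -$126.04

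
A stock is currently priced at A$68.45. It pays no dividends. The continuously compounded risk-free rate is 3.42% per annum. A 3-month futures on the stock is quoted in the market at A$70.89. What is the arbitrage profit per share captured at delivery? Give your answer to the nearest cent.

A$1.85 per share

Fair futures: F* = S·e^(carry·T), with carry = r = 0.0342
F* = 68.45 · e^(0.0342 × 3/12) = 68.45 · e^0.008550 = 68.45 × 1.008587 = A$69.0378
Market A$70.89 > fair A$69.0378: forward overpriced → cash-and-carry (buy spot, short the forward).
At maturity, profit = |F_mkt − F*| = |70.89 − 69.0378| = A$1.85 per share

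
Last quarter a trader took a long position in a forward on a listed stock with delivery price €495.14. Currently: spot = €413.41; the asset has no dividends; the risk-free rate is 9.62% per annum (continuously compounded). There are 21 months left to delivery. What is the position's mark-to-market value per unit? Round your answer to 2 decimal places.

Current fair forward for the remaining 21 months: F = S·e^(r·T), r = 0.0962
F = 413.41 · e^(0.0962 × 21/12) = 413.41 × 1.183351 = 489.2091
Value of long forward = (F − K)·e^(−rT) = (489.2091 − 495.14) · e^(−0.0962·21/12)
= -5.9309 × 0.845058 = -5.01

-€5.01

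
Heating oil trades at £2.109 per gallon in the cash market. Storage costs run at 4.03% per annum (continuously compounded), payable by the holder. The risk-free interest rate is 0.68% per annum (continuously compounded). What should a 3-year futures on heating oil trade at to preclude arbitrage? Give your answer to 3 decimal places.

£2.429 per gallon

Net carry = r + u − y = 0.0068 + 0.0403 − 0.0000 = 0.0471
F = S·e^((r+u−y)T) = 2.109 · e^(0.0471 × 3) = 2.109 · e^0.141300
= 2.109 × 1.151770 = £2.429 per gallon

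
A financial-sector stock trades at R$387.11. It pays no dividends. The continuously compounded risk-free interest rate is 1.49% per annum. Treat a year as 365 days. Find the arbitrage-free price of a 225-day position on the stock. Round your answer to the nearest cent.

R$390.68

F = S·e^(rT) = 387.11 · e^(0.0149 × 225/365)
= 387.11 · e^0.009185 = 387.11 × 1.009227
F = R$390.68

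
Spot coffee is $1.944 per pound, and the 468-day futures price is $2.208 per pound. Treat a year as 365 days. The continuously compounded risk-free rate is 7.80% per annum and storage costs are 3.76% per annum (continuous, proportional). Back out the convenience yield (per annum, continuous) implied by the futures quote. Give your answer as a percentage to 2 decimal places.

F = S·e^((r+u−y)T) ⇒ (r+u−y) = ln(F/S)/T
ln(2.208/1.944) = 0.127339; /T ⇒ 0.099314
y = r + u − ln(F/S)/T = 0.0780 + 0.0376 − 0.099314 = 0.016286
y = 1.63%

1.63%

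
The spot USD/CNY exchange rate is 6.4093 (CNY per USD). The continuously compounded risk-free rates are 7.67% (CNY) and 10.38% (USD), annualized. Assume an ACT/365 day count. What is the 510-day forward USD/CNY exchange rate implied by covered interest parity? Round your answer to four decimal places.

F = S·e^((r_CNY − r_USD)T) = 6.4093 · e^((0.0767 − 0.1038) × 510/365)
= 6.4093 · e^-0.037866 = 6.4093 × 0.962842
F = 6.1711 CNY per USD

6.1711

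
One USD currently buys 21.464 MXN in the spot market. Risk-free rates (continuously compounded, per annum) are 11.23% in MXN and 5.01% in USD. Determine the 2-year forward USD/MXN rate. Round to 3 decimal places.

F = S·e^((r_MXN − r_USD)T) = 21.464 · e^((0.1123 − 0.0501) × 2)
= 21.464 · e^0.124400 = 21.464 × 1.132469
F = 24.307 MXN per USD

24.307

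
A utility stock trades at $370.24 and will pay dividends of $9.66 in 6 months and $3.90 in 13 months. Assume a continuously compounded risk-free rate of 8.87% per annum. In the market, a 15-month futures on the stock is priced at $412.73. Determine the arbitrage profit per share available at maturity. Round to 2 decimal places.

PV(dividends) I = 9.66·e^(−0.0887·6/12) + 3.90·e^(−0.0887·13/12) = 12.7836
Fair futures F* = (S − I)·e^(rT) = (370.24 − 12.7836)·e^0.110875 = 357.4564 × 1.117255 = 399.3700
Market $412.73 > fair 399.3700: forward overpriced → cash-and-carry (borrow at r, buy the stock and collect the dividends, short the forward).
Profit at T = |F_mkt − F*| = |412.73 − 399.3700| = $13.36 per share

$13.36 per share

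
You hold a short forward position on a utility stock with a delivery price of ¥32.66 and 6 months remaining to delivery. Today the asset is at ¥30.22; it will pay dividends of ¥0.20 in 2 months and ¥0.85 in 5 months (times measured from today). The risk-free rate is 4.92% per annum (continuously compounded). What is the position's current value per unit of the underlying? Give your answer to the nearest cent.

PV(remaining dividends) I = 0.20·e^(−0.0492·2/12) + 0.85·e^(−0.0492·5/12) = 1.0311
Current forward F = (S − I)·e^(rT) = (30.22 − 1.0311)·e^(0.0492·6/12) = 29.1889 × 1.024905 = 29.9158
Value (long) = (F − K)·e^(−rT) = (29.9158 − 32.66) × 0.975700 = -2.6775
Short position value = −(long value) = ¥2.68

¥2.68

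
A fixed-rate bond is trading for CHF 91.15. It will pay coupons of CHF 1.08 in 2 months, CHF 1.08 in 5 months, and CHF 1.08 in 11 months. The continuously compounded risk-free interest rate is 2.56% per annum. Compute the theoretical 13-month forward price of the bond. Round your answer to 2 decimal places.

CHF 90.42

PV(coupons) I = 1.08·e^(−0.0256·2/12) + 1.08·e^(−0.0256·5/12) + 1.08·e^(−0.0256·11/12)
I = 1.0754 + 1.0685 + 1.0550 = 3.1989
F = (S − I)·e^(rT) = (91.15 − 3.1989) · e^(0.0256·13/12)
= 87.9511 · e^0.027733 = 87.9511 × 1.028121 = CHF 90.42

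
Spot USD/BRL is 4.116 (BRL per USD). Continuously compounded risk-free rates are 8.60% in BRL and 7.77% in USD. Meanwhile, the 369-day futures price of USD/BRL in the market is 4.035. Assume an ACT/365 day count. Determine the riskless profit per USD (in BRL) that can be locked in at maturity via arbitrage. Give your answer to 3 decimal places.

Fair futures: F* = S·e^(carry·T), with carry = (r_BRL − r_USD) = 0.0860 − 0.0777 = 0.0083
F* = 4.116 · e^(0.0083 × 369/365) = 4.116 · e^0.008391 = 4.116 × 1.008426 = 4.1507
Market 4.035 < fair 4.1507: forward underpriced → reverse cash-and-carry (short spot, go long the forward).
At maturity, profit = |F_mkt − F*| = |4.035 − 4.1507| = 0.116 per USD (in BRL)

0.116 per USD (in BRL)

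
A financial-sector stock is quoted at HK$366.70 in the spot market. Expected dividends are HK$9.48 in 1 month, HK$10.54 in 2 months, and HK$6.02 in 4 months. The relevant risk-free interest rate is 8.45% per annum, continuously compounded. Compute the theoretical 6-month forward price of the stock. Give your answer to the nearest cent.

HK$355.76

PV(dividends) I = 9.48·e^(−0.0845·1/12) + 10.54·e^(−0.0845·2/12) + 6.02·e^(−0.0845·4/12)
I = 9.4135 + 10.3926 + 5.8528 = 25.6589
F = (S − I)·e^(rT) = (366.70 − 25.6589) · e^(0.0845·6/12)
= 341.0411 · e^0.042250 = 341.0411 × 1.043155 = HK$355.76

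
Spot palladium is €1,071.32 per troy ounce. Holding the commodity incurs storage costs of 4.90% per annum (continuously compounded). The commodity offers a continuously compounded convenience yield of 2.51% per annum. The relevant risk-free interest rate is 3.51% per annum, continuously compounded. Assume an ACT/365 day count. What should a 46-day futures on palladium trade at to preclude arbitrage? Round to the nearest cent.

€1,079.32 per troy ounce

Net carry = r + u − y = 0.0351 + 0.0490 − 0.0251 = 0.0590
F = S·e^((r+u−y)T) = 1071.32 · e^(0.0590 × 46/365) = 1071.32 · e^0.00743562
= 1071.32 × 1.00746333 = €1,079.32 per troy ounce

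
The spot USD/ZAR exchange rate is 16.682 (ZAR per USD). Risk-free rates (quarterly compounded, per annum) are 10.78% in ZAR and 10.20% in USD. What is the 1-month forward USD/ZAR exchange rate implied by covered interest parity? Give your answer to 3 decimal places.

16.690

By covered interest parity, F = S · (1+r_ZAR/4)^(4T) / (1+r_USD/4)^(4T)
= 16.682 × 1.008904 / 1.008429 = 16.682 × 1.000471
F = 16.690 ZAR per USD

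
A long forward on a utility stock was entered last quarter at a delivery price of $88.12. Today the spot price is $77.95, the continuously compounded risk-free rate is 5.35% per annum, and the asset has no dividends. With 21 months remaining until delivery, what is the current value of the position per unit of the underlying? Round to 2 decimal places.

-$2.29

Current fair forward for the remaining 21 months: F = S·e^(r·T), r = 0.0535
F = 77.95 · e^(0.0535 × 21/12) = 77.95 × 1.098148 = 85.6006
Value of long forward = (F − K)·e^(−rT) = (85.6006 − 88.12) · e^(−0.0535·21/12)
= -2.5194 × 0.910624 = -2.29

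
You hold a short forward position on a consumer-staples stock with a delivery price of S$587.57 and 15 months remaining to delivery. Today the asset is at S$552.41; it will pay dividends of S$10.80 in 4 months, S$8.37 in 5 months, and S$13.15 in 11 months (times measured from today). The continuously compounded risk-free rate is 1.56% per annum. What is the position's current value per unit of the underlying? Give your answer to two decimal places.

PV(remaining dividends) I = 10.80·e^(−0.0156·4/12) + 8.37·e^(−0.0156·5/12) + 13.15·e^(−0.0156·11/12) = 32.0231
Current forward F = (S − I)·e^(rT) = (552.41 − 32.0231)·e^(0.0156·15/12) = 520.3869 × 1.019691 = 530.6338
Value (long) = (F − K)·e^(−rT) = (530.6338 − 587.57) × 0.980689 = -55.8367
Short position value = −(long value) = S$55.84

S$55.84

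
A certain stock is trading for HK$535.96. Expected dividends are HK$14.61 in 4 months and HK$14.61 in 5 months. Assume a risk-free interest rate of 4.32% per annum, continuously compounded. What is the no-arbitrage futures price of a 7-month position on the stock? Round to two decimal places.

HK$520.15

PV(dividends) I = 14.61·e^(−0.0432·4/12) + 14.61·e^(−0.0432·5/12)
I = 14.4011 + 14.3494 = 28.7505
F = (S − I)·e^(rT) = (535.96 − 28.7505) · e^(0.0432·7/12)
= 507.2095 · e^0.025200 = 507.2095 × 1.025520 = HK$520.15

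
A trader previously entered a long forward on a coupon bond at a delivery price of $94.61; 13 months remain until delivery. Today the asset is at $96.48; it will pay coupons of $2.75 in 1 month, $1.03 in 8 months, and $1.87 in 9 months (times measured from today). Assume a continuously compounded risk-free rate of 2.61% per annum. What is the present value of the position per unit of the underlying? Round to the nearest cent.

-$1.08

PV(remaining coupons) I = 2.75·e^(−0.0261·1/12) + 1.03·e^(−0.0261·8/12) + 1.87·e^(−0.0261·9/12) = 5.5900
Current forward F = (S − I)·e^(rT) = (96.48 − 5.5900)·e^(0.0261·13/12) = 90.8900 × 1.028679 = 93.4966
Value (long) = (F − K)·e^(−rT) = (93.4966 − 94.61) × 0.972121 = -1.0824
Value = -$1.08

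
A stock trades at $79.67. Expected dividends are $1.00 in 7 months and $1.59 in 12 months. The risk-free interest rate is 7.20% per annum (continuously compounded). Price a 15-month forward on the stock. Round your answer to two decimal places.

$84.50

PV(dividends) I = 1.00·e^(−0.0720·7/12) + 1.59·e^(−0.0720·12/12)
I = 0.9589 + 1.4795 = 2.4384
F = (S − I)·e^(rT) = (79.67 − 2.4384) · e^(0.0720·15/12)
= 77.2316 · e^0.090000 = 77.2316 × 1.094174 = $84.50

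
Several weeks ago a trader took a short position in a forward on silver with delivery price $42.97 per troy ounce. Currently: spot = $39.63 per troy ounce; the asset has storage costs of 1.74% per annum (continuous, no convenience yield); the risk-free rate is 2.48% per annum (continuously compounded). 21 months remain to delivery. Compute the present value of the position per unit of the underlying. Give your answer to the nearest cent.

Current fair forward for the remaining 21 months: F = S·e^((r + u)·T), (r + u) = 0.0248 + 0.0174 = 0.0422
F = 39.63 · e^(0.0422 × 21/12) = 39.63 × 1.076645 = 42.6674
Value of long forward = (F − K)·e^(−rT) = (42.6674 − 42.97) · e^(−0.0248·21/12)
= -0.3026 × 0.957528 = -0.29
Short position value = −(long value) = $0.29

$0.29 per troy ounce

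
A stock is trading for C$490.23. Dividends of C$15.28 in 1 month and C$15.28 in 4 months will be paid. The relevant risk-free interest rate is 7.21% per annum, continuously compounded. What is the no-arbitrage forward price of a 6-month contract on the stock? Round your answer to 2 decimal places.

PV(dividends) I = 15.28·e^(−0.0721·1/12) + 15.28·e^(−0.0721·4/12)
I = 15.1885 + 14.9171 = 30.1056
F = (S − I)·e^(rT) = (490.23 − 30.1056) · e^(0.0721·6/12)
= 460.1244 · e^0.036050 = 460.1244 × 1.036708 = C$477.01

C$477.01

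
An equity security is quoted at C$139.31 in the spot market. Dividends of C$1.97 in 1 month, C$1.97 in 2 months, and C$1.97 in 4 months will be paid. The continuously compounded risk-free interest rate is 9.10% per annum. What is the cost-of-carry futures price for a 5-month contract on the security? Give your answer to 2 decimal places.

C$138.66

PV(dividends) I = 1.97·e^(−0.0910·1/12) + 1.97·e^(−0.0910·2/12) + 1.97·e^(−0.0910·4/12)
I = 1.9551 + 1.9403 + 1.9111 = 5.8065
F = (S − I)·e^(rT) = (139.31 − 5.8065) · e^(0.0910·5/12)
= 133.5035 · e^0.037917 = 133.5035 × 1.038645 = C$138.66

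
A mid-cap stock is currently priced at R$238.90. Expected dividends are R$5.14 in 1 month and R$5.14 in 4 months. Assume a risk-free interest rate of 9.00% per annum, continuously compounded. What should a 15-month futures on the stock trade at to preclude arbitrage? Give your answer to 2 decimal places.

PV(dividends) I = 5.14·e^(−0.0900·1/12) + 5.14·e^(−0.0900·4/12)
I = 5.1016 + 4.9881 = 10.0897
F = (S − I)·e^(rT) = (238.90 − 10.0897) · e^(0.0900·15/12)
= 228.8103 · e^0.112500 = 228.8103 × 1.119072 = R$256.06

R$256.06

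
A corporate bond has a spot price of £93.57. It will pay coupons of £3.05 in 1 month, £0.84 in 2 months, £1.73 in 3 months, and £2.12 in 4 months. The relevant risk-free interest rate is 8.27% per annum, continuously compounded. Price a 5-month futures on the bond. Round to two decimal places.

PV(coupons) I = 3.05·e^(−0.0827·1/12) + 0.84·e^(−0.0827·2/12) + 1.73·e^(−0.0827·3/12) + 2.12·e^(−0.0827·4/12)
I = 3.0291 + 0.8285 + 1.6946 + 2.0624 = 7.6146
F = (S − I)·e^(rT) = (93.57 − 7.6146) · e^(0.0827·5/12)
= 85.9554 · e^0.034458 = 85.9554 × 1.035059 = £88.97

£88.97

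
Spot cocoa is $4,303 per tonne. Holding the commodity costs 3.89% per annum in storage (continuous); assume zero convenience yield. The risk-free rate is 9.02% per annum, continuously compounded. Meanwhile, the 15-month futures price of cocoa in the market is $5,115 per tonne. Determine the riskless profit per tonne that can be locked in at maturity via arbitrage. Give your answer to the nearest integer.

$58 per tonne

Fair futures: F* = S·e^(carry·T), with carry = (r + u) = 0.0902 + 0.0389 = 0.1291
F* = 4303 · e^(0.1291 × 15/12) = 4303 · e^0.161375 = 4303 × 1.175126 = $5056.5672
Market $5115 > fair $5056.5672: forward overpriced → cash-and-carry (buy spot, short the forward).
At maturity, profit = |F_mkt − F*| = |5115 − 5056.5672| = $58 per tonne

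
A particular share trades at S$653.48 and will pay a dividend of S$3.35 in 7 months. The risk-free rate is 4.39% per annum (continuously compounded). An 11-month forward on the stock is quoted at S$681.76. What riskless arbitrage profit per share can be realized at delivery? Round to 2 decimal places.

S$4.85 per share

PV(dividends) I = 3.35·e^(−0.0439·7/12) = 3.2653
Fair forward F* = (S − I)·e^(rT) = (653.48 − 3.2653)·e^0.040242 = 650.2147 × 1.041063 = 676.9145
Market S$681.76 > fair 676.9145: forward overpriced → cash-and-carry (borrow at r, buy the stock and collect the dividends, short the forward).
Profit at T = |F_mkt − F*| = |681.76 − 676.9145| = S$4.85 per share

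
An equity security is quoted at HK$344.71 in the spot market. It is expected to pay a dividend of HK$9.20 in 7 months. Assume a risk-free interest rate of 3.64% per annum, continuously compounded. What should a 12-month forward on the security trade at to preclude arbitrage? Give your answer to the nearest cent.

HK$348.15

PV(dividends) I = 9.20·e^(−0.0364·7/12)
I = 9.0067
F = (S − I)·e^(rT) = (344.71 − 9.0067) · e^(0.0364·12/12)
= 335.7033 · e^0.036400 = 335.7033 × 1.037071 = HK$348.15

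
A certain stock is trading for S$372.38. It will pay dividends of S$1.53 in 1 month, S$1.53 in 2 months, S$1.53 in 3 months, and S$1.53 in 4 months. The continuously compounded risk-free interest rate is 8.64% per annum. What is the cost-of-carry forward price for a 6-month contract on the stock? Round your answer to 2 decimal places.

PV(dividends) I = 1.53·e^(−0.0864·1/12) + 1.53·e^(−0.0864·2/12) + 1.53·e^(−0.0864·3/12) + 1.53·e^(−0.0864·4/12)
I = 1.5190 + 1.5081 + 1.4973 + 1.4866 = 6.0110
F = (S − I)·e^(rT) = (372.38 − 6.0110) · e^(0.0864·6/12)
= 366.3690 · e^0.043200 = 366.3690 × 1.044147 = S$382.54

S$382.54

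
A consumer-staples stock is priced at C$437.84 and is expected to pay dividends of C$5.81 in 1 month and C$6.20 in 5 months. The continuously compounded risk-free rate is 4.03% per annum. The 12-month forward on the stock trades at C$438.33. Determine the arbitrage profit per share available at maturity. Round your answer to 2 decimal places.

C$5.14 per share

PV(dividends) I = 5.81·e^(−0.0403·1/12) + 6.20·e^(−0.0403·5/12) = 11.8873
Fair forward F* = (S − I)·e^(rT) = (437.84 − 11.8873)·e^0.040300 = 425.9527 × 1.041123 = 443.4692
Market C$438.33 < fair 443.4692: forward underpriced → reverse cash-and-carry (short the stock, invest proceeds at r, pay the dividends, go long the forward).
Profit at T = |F_mkt − F*| = |438.33 − 443.4692| = C$5.14 per share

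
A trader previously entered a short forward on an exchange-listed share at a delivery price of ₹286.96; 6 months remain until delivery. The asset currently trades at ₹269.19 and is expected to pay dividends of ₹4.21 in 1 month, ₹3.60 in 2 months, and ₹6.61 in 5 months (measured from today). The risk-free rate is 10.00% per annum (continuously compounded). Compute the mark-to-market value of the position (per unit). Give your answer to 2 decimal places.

₹17.83

PV(remaining dividends) I = 4.21·e^(−0.1000·1/12) + 3.60·e^(−0.1000·2/12) + 6.61·e^(−0.1000·5/12) = 14.0558
Current forward F = (S − I)·e^(rT) = (269.19 − 14.0558)·e^(0.1000·6/12) = 255.1342 × 1.051271 = 268.2152
Value (long) = (F − K)·e^(−rT) = (268.2152 − 286.96) × 0.951229 = -17.8306
Short position value = −(long value) = ₹17.83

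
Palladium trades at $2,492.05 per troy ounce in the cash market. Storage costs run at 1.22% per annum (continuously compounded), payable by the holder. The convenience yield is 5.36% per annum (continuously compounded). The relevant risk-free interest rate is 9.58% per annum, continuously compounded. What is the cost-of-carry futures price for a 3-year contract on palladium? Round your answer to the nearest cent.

$2,933.82 per troy ounce

Net carry = r + u − y = 0.0958 + 0.0122 − 0.0536 = 0.0544
F = S·e^((r+u−y)T) = 2492.05 · e^(0.0544 × 3) = 2492.05 · e^0.16320000
= 2492.05 × 1.17727212 = $2,933.82 per troy ounce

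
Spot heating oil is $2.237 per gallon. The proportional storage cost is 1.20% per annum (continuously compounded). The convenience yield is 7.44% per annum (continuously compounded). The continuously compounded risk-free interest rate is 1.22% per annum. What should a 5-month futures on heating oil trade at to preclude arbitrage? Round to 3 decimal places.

$2.191 per gallon

Net carry = r + u − y = 0.0122 + 0.0120 − 0.0744 = -0.0502
F = S·e^((r+u−y)T) = 2.237 · e^(-0.0502 × 5/12) = 2.237 · e^-0.020917
= 2.237 × 0.979300 = $2.191 per gallon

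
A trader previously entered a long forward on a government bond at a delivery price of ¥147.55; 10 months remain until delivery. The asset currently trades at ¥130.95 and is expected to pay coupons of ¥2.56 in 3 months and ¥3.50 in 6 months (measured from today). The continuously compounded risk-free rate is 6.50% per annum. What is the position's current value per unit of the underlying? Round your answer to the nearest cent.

PV(remaining coupons) I = 2.56·e^(−0.0650·3/12) + 3.50·e^(−0.0650·6/12) = 5.9068
Current forward F = (S − I)·e^(rT) = (130.95 − 5.9068)·e^(0.0650·10/12) = 125.0432 × 1.055661 = 132.0032
Value (long) = (F − K)·e^(−rT) = (132.0032 − 147.55) × 0.947274 = -14.7271
Value = -¥14.73

-¥14.73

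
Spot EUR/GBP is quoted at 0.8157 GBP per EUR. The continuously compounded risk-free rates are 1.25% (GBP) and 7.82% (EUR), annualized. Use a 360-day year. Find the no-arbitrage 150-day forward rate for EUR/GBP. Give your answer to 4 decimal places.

F = S·e^((r_GBP − r_EUR)T) = 0.8157 · e^((0.0125 − 0.0782) × 150/360)
= 0.8157 · e^-0.027375 = 0.8157 × 0.972996
F = 0.7937 GBP per EUR

0.7937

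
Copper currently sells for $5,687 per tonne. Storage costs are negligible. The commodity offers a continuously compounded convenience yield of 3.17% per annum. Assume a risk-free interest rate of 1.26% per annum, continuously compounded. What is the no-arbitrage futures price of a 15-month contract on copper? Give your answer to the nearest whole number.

Net carry = r + u − y = 0.0126 + 0.0000 − 0.0317 = -0.0191
F = S·e^((r+u−y)T) = 5687 · e^(-0.0191 × 15/12) = 5687 · e^-0.023875
= 5687 × 0.976408 = $5,553 per tonne

$5,553 per tonne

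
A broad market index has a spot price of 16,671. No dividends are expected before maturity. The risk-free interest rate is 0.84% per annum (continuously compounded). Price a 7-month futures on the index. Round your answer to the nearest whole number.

16,753

F = S·e^(rT) = 16671 · e^(0.0084 × 7/12)
= 16671 · e^0.004900 = 16671 × 1.004912
F = 16,753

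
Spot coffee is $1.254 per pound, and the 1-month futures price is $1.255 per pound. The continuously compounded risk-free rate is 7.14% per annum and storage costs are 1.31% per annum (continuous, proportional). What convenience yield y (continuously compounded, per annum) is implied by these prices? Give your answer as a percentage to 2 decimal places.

7.49%

F = S·e^((r+u−y)T) ⇒ (r+u−y) = ln(F/S)/T
ln(1.255/1.254) = 0.000797; /T ⇒ 0.009564
y = r + u − ln(F/S)/T = 0.0714 + 0.0131 − 0.009564 = 0.074936
y = 7.49%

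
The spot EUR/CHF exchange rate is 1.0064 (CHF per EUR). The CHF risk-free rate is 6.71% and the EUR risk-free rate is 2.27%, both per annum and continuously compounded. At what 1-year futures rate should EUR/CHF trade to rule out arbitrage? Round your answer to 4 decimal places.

1.0521

F = S·e^((r_CHF − r_EUR)T) = 1.0064 · e^((0.0671 − 0.0227) × 12/12)
= 1.0064 · e^0.044400 = 1.0064 × 1.045400
F = 1.0521 CHF per EUR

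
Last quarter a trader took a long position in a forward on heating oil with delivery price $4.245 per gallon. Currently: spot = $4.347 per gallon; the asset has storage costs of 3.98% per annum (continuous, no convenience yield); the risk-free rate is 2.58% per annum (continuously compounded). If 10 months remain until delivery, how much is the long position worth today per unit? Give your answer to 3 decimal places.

$0.339 per gallon

Current fair forward for the remaining 10 months: F = S·e^((r + u)·T), (r + u) = 0.0258 + 0.0398 = 0.0656
F = 4.347 · e^(0.0656 × 10/12) = 4.347 × 1.056188 = 4.5912
Value of long forward = (F − K)·e^(−rT) = (4.5912 − 4.245) · e^(−0.0258·10/12)
= 0.3462 × 0.978729 = 0.339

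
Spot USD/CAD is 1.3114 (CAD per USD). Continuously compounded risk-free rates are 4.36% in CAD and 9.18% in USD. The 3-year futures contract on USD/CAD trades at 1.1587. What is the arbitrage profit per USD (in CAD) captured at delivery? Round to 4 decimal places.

0.0239 per USD (in CAD)

Fair futures: F* = S·e^(carry·T), with carry = (r_CAD − r_USD) = 0.0436 − 0.0918 = -0.0482
F* = 1.3114 · e^(-0.0482 × 3) = 1.3114 · e^-0.144600 = 1.3114 × 0.865368 = 1.1348
Market 1.1587 > fair 1.1348: forward overpriced → cash-and-carry (buy spot, short the forward).
At maturity, profit = |F_mkt − F*| = |1.1587 − 1.1348| = 0.0239 per USD (in CAD)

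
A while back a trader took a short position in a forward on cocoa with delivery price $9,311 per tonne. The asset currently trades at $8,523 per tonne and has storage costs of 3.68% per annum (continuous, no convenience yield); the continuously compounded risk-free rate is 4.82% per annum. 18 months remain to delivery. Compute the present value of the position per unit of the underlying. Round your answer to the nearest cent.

-$345.12 per tonne

Current fair forward for the remaining 18 months: F = S·e^((r + u)·T), (r + u) = 0.0482 + 0.0368 = 0.0850
F = 8523 · e^(0.0850 × 18/12) = 8523 × 1.13598487 = 9681.9990
Value of long forward = (F − K)·e^(−rT) = (9681.9990 − 9311) · e^(−0.0482·18/12)
= 370.9990 × 0.93025178 = 345.12
Short position value = −(long value) = -$345.12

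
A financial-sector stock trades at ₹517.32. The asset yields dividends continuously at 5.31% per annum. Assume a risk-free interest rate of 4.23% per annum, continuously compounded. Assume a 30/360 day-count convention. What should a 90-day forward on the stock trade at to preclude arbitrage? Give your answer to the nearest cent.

₹515.93

F = S·e^((r − q)T) = 517.32 · e^((0.0423 − 0.0531) × 90/360)
= 517.32 · e^-0.002700 = 517.32 × 0.997304
F = ₹515.93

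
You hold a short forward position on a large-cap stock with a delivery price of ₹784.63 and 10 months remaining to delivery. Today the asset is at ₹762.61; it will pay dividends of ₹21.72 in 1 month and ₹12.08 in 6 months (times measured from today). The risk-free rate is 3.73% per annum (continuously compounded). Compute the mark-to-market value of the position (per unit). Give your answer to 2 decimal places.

PV(remaining dividends) I = 21.72·e^(−0.0373·1/12) + 12.08·e^(−0.0373·6/12) = 33.5094
Current forward F = (S − I)·e^(rT) = (762.61 − 33.5094)·e^(0.0373·10/12) = 729.1006 × 1.031571 = 752.1190
Value (long) = (F − K)·e^(−rT) = (752.1190 − 784.63) × 0.969395 = -31.5160
Short position value = −(long value) = ₹31.52

₹31.52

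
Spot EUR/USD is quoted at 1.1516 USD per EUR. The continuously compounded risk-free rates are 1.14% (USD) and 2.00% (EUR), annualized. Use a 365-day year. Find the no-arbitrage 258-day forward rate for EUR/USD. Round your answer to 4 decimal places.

F = S·e^((r_USD − r_EUR)T) = 1.1516 · e^((0.0114 − 0.0200) × 258/365)
= 1.1516 · e^-0.006079 = 1.1516 × 0.993939
F = 1.1446 USD per EUR

1.1446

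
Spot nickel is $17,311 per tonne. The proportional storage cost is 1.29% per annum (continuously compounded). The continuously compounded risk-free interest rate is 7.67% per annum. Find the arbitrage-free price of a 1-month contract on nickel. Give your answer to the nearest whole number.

Net carry = r + u − y = 0.0767 + 0.0129 − 0.0000 = 0.0896
F = S·e^((r+u−y)T) = 17311 · e^(0.0896 × 1/12) = 17311 · e^0.007467
= 17311 × 1.007495 = $17,441 per tonne

$17,441 per tonne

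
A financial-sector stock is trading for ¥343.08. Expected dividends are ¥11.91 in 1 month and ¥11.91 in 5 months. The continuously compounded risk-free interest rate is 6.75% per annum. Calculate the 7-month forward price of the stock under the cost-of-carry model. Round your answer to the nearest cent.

PV(dividends) I = 11.91·e^(−0.0675·1/12) + 11.91·e^(−0.0675·5/12)
I = 11.8432 + 11.5797 = 23.4229
F = (S − I)·e^(rT) = (343.08 − 23.4229) · e^(0.0675·7/12)
= 319.6571 · e^0.039375 = 319.6571 × 1.040160 = ¥332.49

¥332.49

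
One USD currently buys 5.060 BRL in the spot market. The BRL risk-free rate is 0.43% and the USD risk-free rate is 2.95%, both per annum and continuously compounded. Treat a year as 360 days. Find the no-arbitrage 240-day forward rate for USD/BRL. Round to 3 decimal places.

4.976

F = S·e^((r_BRL − r_USD)T) = 5.060 · e^((0.0043 − 0.0295) × 240/360)
= 5.060 · e^-0.016800 = 5.060 × 0.983340
F = 4.976 BRL per USD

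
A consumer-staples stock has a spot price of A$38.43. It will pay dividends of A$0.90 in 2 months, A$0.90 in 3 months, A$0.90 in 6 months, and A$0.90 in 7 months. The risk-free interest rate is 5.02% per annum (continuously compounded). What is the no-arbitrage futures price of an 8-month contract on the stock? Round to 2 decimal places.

A$36.08

PV(dividends) I = 0.90·e^(−0.0502·2/12) + 0.90·e^(−0.0502·3/12) + 0.90·e^(−0.0502·6/12) + 0.90·e^(−0.0502·7/12)
I = 0.8925 + 0.8888 + 0.8777 + 0.8740 = 3.5330
F = (S − I)·e^(rT) = (38.43 − 3.5330) · e^(0.0502·8/12)
= 34.8970 · e^0.033467 = 34.8970 × 1.034033 = A$36.08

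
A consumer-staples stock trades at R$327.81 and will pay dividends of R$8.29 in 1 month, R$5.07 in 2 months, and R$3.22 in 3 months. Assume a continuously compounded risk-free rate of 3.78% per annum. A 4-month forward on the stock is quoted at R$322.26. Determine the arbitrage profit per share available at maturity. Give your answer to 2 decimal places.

R$6.99 per share

PV(dividends) I = 8.29·e^(−0.0378·1/12) + 5.07·e^(−0.0378·2/12) + 3.22·e^(−0.0378·3/12) = 16.4918
Fair forward F* = (S − I)·e^(rT) = (327.81 − 16.4918)·e^0.012600 = 311.3182 × 1.012680 = 315.2657
Market R$322.26 > fair 315.2657: forward overpriced → cash-and-carry (borrow at r, buy the stock and collect the dividends, short the forward).
Profit at T = |F_mkt − F*| = |322.26 − 315.2657| = R$6.99 per share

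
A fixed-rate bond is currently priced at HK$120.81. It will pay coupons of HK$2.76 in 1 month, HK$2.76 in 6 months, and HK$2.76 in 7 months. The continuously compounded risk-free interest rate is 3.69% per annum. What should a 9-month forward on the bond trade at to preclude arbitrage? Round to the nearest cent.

HK$115.81

PV(coupons) I = 2.76·e^(−0.0369·1/12) + 2.76·e^(−0.0369·6/12) + 2.76·e^(−0.0369·7/12)
I = 2.7515 + 2.7095 + 2.7012 = 8.1622
F = (S − I)·e^(rT) = (120.81 − 8.1622) · e^(0.0369·9/12)
= 112.6478 · e^0.027675 = 112.6478 × 1.028062 = HK$115.81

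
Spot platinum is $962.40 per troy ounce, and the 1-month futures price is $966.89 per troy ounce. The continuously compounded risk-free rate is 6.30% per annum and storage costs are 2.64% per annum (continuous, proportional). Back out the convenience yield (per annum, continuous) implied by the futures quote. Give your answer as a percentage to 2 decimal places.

3.35%

F = S·e^((r+u−y)T) ⇒ (r+u−y) = ln(F/S)/T
ln(966.89/962.40) = 0.004655; /T ⇒ 0.055860
y = r + u − ln(F/S)/T = 0.0630 + 0.0264 − 0.055860 = 0.033540
y = 3.35%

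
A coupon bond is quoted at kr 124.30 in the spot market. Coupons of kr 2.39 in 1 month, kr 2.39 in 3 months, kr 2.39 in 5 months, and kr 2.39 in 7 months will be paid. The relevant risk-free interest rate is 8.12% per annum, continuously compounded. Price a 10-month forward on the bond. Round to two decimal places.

kr 123.04

PV(coupons) I = 2.39·e^(−0.0812·1/12) + 2.39·e^(−0.0812·3/12) + 2.39·e^(−0.0812·5/12) + 2.39·e^(−0.0812·7/12)
I = 2.3739 + 2.3420 + 2.3105 + 2.2794 = 9.3058
F = (S − I)·e^(rT) = (124.30 − 9.3058) · e^(0.0812·10/12)
= 114.9942 · e^0.067667 = 114.9942 × 1.070009 = kr 123.04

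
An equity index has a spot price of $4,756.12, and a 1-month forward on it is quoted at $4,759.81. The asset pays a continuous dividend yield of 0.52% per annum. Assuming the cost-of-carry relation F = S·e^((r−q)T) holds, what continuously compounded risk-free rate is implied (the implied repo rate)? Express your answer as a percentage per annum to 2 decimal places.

1.45%

From F = S·e^((r−q)T): (r − q) = ln(F/S)/T
ln(4759.81/4756.12) = ln(1.000776) = 0.000776
(r − q) = 0.000776 / (1/12) = 0.009312
r = ln(F/S)/T + q = 0.009312 + 0.0052 = 0.014512
r = 1.45%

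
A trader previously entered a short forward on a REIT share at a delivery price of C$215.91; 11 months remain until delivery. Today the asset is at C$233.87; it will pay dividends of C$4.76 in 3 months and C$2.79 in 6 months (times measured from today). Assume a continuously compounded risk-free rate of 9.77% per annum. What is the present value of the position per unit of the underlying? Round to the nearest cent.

PV(remaining dividends) I = 4.76·e^(−0.0977·3/12) + 2.79·e^(−0.0977·6/12) = 7.3021
Current forward F = (S − I)·e^(rT) = (233.87 − 7.3021)·e^(0.0977·11/12) = 226.5679 × 1.093691 = 247.7953
Value (long) = (F − K)·e^(−rT) = (247.7953 − 215.91) × 0.914335 = 29.1538
Short position value = −(long value) = -C$29.15

-C$29.15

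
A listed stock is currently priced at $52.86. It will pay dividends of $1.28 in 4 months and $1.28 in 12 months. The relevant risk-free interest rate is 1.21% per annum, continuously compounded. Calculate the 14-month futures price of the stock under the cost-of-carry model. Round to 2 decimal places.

PV(dividends) I = 1.28·e^(−0.0121·4/12) + 1.28·e^(−0.0121·12/12)
I = 1.2748 + 1.2646 = 2.5394
F = (S − I)·e^(rT) = (52.86 − 2.5394) · e^(0.0121·14/12)
= 50.3206 · e^0.014117 = 50.3206 × 1.014217 = $51.04

$51.04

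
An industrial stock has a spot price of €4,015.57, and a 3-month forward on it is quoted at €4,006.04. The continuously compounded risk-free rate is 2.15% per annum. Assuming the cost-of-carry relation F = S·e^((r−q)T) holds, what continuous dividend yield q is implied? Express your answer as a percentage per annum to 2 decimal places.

From F = S·e^((r−q)T): (r − q) = ln(F/S)/T
ln(4006.04/4015.57) = ln(0.997627) = -0.002376
(r − q) = -0.002376 / (3/12) = -0.009504
q = r − ln(F/S)/T = 0.0215 + 0.009504 = 0.031004
q = 3.10%

3.10%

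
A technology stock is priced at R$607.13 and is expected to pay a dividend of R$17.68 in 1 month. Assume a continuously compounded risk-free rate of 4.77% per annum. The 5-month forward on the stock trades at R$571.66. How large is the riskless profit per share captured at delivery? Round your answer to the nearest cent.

PV(dividends) I = 17.68·e^(−0.0477·1/12) = 17.6099
Fair forward F* = (S − I)·e^(rT) = (607.13 − 17.6099)·e^0.019875 = 589.5201 × 1.020074 = 601.3541
Market R$571.66 < fair 601.3541: forward underpriced → reverse cash-and-carry (short the stock, invest proceeds at r, pay the dividends, go long the forward).
Profit at T = |F_mkt − F*| = |571.66 − 601.3541| = R$29.69 per share

R$29.69 per share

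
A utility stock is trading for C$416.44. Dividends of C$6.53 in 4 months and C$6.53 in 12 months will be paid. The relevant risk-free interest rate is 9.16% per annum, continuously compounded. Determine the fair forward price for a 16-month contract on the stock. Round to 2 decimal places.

PV(dividends) I = 6.53·e^(−0.0916·4/12) + 6.53·e^(−0.0916·12/12)
I = 6.3336 + 5.9584 = 12.2920
F = (S − I)·e^(rT) = (416.44 − 12.2920) · e^(0.0916·16/12)
= 404.1480 · e^0.122133 = 404.1480 × 1.129904 = C$456.65

C$456.65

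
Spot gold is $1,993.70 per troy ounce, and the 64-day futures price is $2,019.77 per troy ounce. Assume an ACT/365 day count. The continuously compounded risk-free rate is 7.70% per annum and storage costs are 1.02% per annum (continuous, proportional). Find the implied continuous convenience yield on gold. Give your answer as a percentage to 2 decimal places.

F = S·e^((r+u−y)T) ⇒ (r+u−y) = ln(F/S)/T
ln(2019.77/1993.70) = 0.012991; /T ⇒ 0.074089
y = r + u − ln(F/S)/T = 0.0770 + 0.0102 − 0.074089 = 0.013111
y = 1.31%

1.31%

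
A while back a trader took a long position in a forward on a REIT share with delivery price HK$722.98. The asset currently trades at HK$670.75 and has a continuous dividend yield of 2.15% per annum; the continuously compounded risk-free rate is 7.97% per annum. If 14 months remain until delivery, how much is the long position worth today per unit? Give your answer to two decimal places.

Current fair forward for the remaining 14 months: F = S·e^((r − q)·T), (r − q) = 0.0797 − 0.0215 = 0.0582
F = 670.75 · e^(0.0582 × 14/12) = 670.75 × 1.070258 = 717.8756
Value of long forward = (F − K)·e^(−rT) = (717.8756 − 722.98) · e^(−0.0797·14/12)
= -5.1044 × 0.911209 = -4.65

-HK$4.65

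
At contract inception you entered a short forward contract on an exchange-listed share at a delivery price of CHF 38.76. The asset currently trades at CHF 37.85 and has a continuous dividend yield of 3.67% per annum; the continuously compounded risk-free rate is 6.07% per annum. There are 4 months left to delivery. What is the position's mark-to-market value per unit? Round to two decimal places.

CHF 0.59

Current fair forward for the remaining 4 months: F = S·e^((r − q)·T), (r − q) = 0.0607 − 0.0367 = 0.0240
F = 37.85 · e^(0.0240 × 4/12) = 37.85 × 1.008032 = 38.1540
Value of long forward = (F − K)·e^(−rT) = (38.1540 − 38.76) · e^(−0.0607·4/12)
= -0.6060 × 0.979970 = -0.59
Short position value = −(long value) = CHF 0.59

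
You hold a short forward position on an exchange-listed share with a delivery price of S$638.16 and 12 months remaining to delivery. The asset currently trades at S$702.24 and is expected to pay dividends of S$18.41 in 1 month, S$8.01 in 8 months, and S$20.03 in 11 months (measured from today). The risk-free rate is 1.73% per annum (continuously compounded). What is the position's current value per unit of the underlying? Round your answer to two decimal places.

PV(remaining dividends) I = 18.41·e^(−0.0173·1/12) + 8.01·e^(−0.0173·8/12) + 20.03·e^(−0.0173·11/12) = 46.0165
Current forward F = (S − I)·e^(rT) = (702.24 − 46.0165)·e^(0.0173·12/12) = 656.2235 × 1.017451 = 667.6753
Value (long) = (F − K)·e^(−rT) = (667.6753 − 638.16) × 0.982849 = 29.0091
Short position value = −(long value) = -S$29.01

-S$29.01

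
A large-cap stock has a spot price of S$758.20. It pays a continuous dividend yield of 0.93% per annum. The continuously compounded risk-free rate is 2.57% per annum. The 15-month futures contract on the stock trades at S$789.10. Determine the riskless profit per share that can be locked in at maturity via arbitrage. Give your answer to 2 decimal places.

Fair futures: F* = S·e^(carry·T), with carry = (r − q) = 0.0257 − 0.0093 = 0.0164
F* = 758.20 · e^(0.0164 × 15/12) = 758.20 · e^0.020500 = 758.20 × 1.020712 = S$773.9038
Market S$789.10 > fair S$773.9038: forward overpriced → cash-and-carry (buy spot, short the forward).
At maturity, profit = |F_mkt − F*| = |789.10 − 773.9038| = S$15.20 per share

S$15.20 per share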